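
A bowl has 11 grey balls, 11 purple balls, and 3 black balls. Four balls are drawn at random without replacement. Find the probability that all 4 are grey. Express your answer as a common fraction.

3/115

Unordered draws without replacement: count favorable combinations over C(25,4).
Favorable = C(11,4) · C(11,0) · C(3,0) = 330; total = C(25,4) = 12650.
P = 330/12650 = 3/115 ≈ 0.0261.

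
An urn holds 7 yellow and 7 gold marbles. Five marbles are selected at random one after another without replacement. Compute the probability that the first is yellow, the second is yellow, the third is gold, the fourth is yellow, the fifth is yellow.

Multiply the conditional probability of each draw in order, without replacement, so each draw removes one from its color and from the total.
P = (7/14) · (6/13) · (7/12) · (5/11) · (4/10) = 7/286 ≈ 0.0245.

7/286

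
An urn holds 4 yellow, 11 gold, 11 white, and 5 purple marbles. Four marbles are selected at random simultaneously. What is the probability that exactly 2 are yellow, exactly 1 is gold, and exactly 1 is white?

726/31465

Unordered draws without replacement: count favorable combinations over C(31,4).
Favorable = C(4,2) · C(11,1) · C(11,1) · C(5,0) = 726; total = C(31,4) = 31465.
P = 726/31465 = 726/31465 ≈ 0.0231.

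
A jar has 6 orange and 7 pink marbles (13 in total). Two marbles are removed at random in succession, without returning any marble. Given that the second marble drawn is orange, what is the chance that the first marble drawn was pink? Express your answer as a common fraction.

P(first=pink and the second marble drawn is orange) = (7/13)·(6/12) = 7/26.
P(the second marble drawn is orange) = Σ over first color = 5/26 + 7/26 = 6/13.
By Bayes, P(first=pink | the second marble drawn is orange) = 7/26 / 6/13 = 7/12 ≈ 0.5833.

7/12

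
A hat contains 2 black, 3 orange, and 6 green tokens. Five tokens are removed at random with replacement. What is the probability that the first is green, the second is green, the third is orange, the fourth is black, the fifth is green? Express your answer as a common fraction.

1296/161051

Multiply the conditional probability of each draw in order, with replacement (the composition resets each draw).
P = (6/11) · (6/11) · (3/11) · (2/11) · (6/11) = 1296/161051 ≈ 0.0080.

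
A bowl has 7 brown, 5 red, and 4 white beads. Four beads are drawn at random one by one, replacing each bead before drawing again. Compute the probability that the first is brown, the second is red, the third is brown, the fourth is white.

Multiply the conditional probability of each draw in order, with replacement (the composition resets each draw).
P = (7/16) · (5/16) · (7/16) · (4/16) = 245/16384 ≈ 0.0150.

245/16384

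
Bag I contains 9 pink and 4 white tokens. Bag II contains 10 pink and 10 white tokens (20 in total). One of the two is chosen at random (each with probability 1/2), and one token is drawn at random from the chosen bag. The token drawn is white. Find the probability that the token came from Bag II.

13/21

P(white | Bag I) = 4/13; P(white | Bag II) = 1/2.
P(white) = 1/2·4/13 + 1/2·1/2 = 21/52.
By Bayes' rule, P(Bag II | white) = 1/4 / 21/52 = 13/21 ≈ 0.6190.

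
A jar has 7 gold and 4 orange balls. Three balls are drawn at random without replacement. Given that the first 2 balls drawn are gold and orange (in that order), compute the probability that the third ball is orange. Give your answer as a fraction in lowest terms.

1/3

After removing 1 gold, 1 orange, the jar has 3 orange out of 9 remaining.
P(third is orange | given) = 3/9 = 1/3 ≈ 0.3333.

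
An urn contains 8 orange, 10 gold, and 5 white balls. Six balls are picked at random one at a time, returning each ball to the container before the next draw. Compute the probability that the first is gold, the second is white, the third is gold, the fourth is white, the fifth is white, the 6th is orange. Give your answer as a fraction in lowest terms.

Multiply the conditional probability of each draw in order, with replacement (the composition resets each draw).
P = (10/23) · (5/23) · (10/23) · (5/23) · (5/23) · (8/23) = 100000/148035889 ≈ 0.0007.

100000/148035889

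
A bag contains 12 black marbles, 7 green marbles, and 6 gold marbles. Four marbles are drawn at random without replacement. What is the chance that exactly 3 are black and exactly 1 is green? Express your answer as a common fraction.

14/115

Unordered draws without replacement: count favorable combinations over C(25,4).
Favorable = C(12,3) · C(7,1) · C(6,0) = 1540; total = C(25,4) = 12650.
P = 1540/12650 = 14/115 ≈ 0.1217.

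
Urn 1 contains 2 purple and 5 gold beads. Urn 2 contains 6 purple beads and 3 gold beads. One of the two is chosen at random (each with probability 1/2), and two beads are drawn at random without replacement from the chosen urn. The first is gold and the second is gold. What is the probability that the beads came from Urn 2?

7/47

P(E | Urn 1) = 10/21; P(E | Urn 2) = 1/12.
P(E) = 1/2·10/21 + 1/2·1/12 = 47/168.
By Bayes' rule, P(Urn 2 | E) = 1/24 / 47/168 = 7/47 ≈ 0.1489.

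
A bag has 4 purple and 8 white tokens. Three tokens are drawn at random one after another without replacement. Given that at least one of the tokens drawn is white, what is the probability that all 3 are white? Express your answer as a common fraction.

P(all 3 white) = C(8,3)/C(12,3) = 14/55; P(at least one white) = 1 − C(4,3)/C(12,3) = 54/55.
Since 'all 3 white' ⊆ 'at least one white', P(all 3 | at least one) = 14/55 / 54/55 = 7/27 ≈ 0.2593.

7/27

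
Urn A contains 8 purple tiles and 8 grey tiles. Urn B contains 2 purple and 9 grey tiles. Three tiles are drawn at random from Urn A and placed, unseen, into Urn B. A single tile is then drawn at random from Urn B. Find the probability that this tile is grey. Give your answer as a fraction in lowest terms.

Condition on how many of the transferred tiles are grey (from Urn A: 8 grey of 16; then Urn B has 14 total).
  0 grey: C(8,0)C(8,3)/C(16,3) = 1/10; then P = 9/14
  1 grey: C(8,1)C(8,2)/C(16,3) = 2/5; then P = 10/14
  2 grey: C(8,2)C(8,1)/C(16,3) = 2/5; then P = 11/14
  3 grey: C(8,3)C(8,0)/C(16,3) = 1/10; then P = 12/14
P(grey from Urn B) = 3/4 ≈ 0.7500.

3/4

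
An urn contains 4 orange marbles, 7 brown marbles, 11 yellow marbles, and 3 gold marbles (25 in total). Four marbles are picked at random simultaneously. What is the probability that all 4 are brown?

7/2530

Unordered draws without replacement: count favorable combinations over C(25,4).
Favorable = C(4,0) · C(7,4) · C(11,0) · C(3,0) = 35; total = C(25,4) = 12650.
P = 35/12650 = 7/2530 ≈ 0.0028.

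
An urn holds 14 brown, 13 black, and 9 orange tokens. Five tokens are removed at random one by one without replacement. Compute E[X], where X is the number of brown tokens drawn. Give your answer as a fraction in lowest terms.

By linearity of expectation, E[X] = Σ P(draw i is brown); by symmetry each draw (even without replacement) has P(brown) = 14/36.
E[X] = 5 · 14/36 = 35/18 ≈ 1.9444.

35/18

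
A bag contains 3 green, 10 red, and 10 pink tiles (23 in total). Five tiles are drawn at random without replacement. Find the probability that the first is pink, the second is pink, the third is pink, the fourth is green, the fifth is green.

36/33649

Multiply the conditional probability of each draw in order, without replacement, so each draw removes one from its color and from the total.
P = (10/23) · (9/22) · (8/21) · (3/20) · (2/19) = 36/33649 ≈ 0.0011.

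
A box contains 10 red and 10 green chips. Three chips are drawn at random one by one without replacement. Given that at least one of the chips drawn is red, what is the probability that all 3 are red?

2/17

P(all 3 red) = C(10,3)/C(20,3) = 2/19; P(at least one red) = 1 − C(10,3)/C(20,3) = 17/19.
Since 'all 3 red' ⊆ 'at least one red', P(all 3 | at least one) = 2/19 / 17/19 = 2/17 ≈ 0.1176.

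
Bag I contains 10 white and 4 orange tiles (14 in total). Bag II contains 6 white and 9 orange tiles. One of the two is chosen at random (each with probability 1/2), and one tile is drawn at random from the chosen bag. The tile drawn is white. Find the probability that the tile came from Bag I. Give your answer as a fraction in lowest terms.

P(white | Bag I) = 5/7; P(white | Bag II) = 2/5.
P(white) = 1/2·5/7 + 1/2·2/5 = 39/70.
By Bayes' rule, P(Bag I | white) = 5/14 / 39/70 = 25/39 ≈ 0.6410.

25/39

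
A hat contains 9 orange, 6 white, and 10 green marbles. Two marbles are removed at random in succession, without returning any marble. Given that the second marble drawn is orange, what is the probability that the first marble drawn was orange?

P(first=orange and the second marble drawn is orange) = (9/25)·(8/24) = 3/25.
P(the second marble drawn is orange) = Σ over first color = 3/25 + 9/100 + 3/20 = 9/25.
By Bayes, P(first=orange | the second marble drawn is orange) = 3/25 / 9/25 = 1/3 ≈ 0.3333.

1/3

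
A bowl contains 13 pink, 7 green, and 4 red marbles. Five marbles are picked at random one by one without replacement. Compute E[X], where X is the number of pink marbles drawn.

65/24

By linearity of expectation, E[X] = Σ P(draw i is pink); by symmetry each draw (even without replacement) has P(pink) = 13/24.
E[X] = 5 · 13/24 = 65/24 ≈ 2.7083.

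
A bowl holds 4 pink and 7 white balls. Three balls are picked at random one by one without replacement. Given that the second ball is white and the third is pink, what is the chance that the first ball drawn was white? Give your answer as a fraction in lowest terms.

2/3

P(first=white and the second ball is white and the third is pink) = (7/11)·(6/10)·(4/9) = 28/165.
P(E) = Σ over first color = 14/165 + 28/165 = 14/55.
By Bayes, P(first=white | E) = 28/165 / 14/55 = 2/3 ≈ 0.6667.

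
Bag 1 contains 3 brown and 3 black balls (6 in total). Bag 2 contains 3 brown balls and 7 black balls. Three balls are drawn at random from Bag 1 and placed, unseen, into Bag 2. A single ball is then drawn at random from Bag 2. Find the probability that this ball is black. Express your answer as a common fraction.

17/26

Condition on how many of the transferred balls are black (from Bag 1: 3 black of 6; then Bag 2 has 13 total).
  0 black: C(3,0)C(3,3)/C(6,3) = 1/20; then P = 7/13
  1 black: C(3,1)C(3,2)/C(6,3) = 9/20; then P = 8/13
  2 black: C(3,2)C(3,1)/C(6,3) = 9/20; then P = 9/13
  3 black: C(3,3)C(3,0)/C(6,3) = 1/20; then P = 10/13
P(black from Bag 2) = 17/26 ≈ 0.6538.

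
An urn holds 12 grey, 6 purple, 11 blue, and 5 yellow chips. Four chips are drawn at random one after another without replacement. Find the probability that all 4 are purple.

Unordered draws without replacement: count favorable combinations over C(34,4).
Favorable = C(12,0) · C(6,4) · C(11,0) · C(5,0) = 15; total = C(34,4) = 46376.
P = 15/46376 = 15/46376 ≈ 0.0003.

15/46376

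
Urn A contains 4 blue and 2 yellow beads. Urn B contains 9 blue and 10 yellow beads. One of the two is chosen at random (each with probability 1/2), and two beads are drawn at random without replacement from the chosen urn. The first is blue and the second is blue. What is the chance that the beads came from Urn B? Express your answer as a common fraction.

P(E | Urn A) = 2/5; P(E | Urn B) = 4/19.
P(E) = 1/2·2/5 + 1/2·4/19 = 29/95.
By Bayes' rule, P(Urn B | E) = 2/19 / 29/95 = 10/29 ≈ 0.3448.

10/29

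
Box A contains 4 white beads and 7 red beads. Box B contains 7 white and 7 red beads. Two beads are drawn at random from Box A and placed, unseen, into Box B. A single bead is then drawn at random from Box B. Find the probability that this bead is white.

85/176

Condition on how many of the transferred beads are white (from Box A: 4 white of 11; then Box B has 16 total).
  0 white: C(4,0)C(7,2)/C(11,2) = 21/55; then P = 7/16
  1 white: C(4,1)C(7,1)/C(11,2) = 28/55; then P = 8/16
  2 white: C(4,2)C(7,0)/C(11,2) = 6/55; then P = 9/16
P(white from Box B) = 85/176 ≈ 0.4830.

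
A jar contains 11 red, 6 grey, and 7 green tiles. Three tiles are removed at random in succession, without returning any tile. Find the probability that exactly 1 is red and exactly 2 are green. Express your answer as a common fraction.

Unordered draws without replacement: count favorable combinations over C(24,3).
Favorable = C(11,1) · C(6,0) · C(7,2) = 231; total = C(24,3) = 2024.
P = 231/2024 = 21/184 ≈ 0.1141.

21/184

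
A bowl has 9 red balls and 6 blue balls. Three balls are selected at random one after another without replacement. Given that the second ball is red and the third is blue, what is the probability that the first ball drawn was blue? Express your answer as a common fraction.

P(first=blue and the second ball is red and the third is blue) = (6/15)·(9/14)·(5/13) = 9/91.
P(E) = Σ over first color = 72/455 + 9/91 = 9/35.
By Bayes, P(first=blue | E) = 9/91 / 9/35 = 5/13 ≈ 0.3846.

5/13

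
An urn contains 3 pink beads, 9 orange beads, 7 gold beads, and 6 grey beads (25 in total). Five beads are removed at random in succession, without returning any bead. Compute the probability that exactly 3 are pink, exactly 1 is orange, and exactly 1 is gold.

Unordered draws without replacement: count favorable combinations over C(25,5).
Favorable = C(3,3) · C(9,1) · C(7,1) · C(6,0) = 63; total = C(25,5) = 53130.
P = 63/53130 = 3/2530 ≈ 0.0012.

3/2530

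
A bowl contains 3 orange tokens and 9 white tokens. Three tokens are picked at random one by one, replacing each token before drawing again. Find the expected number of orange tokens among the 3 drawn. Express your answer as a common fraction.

3/4

By linearity of expectation, E[X] = Σ P(draw i is orange); each independent draw has P(orange) = 3/12.
E[X] = 3 · 3/12 = 3/4 ≈ 0.7500.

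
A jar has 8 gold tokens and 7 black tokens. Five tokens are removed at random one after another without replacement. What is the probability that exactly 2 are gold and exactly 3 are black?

Unordered draws without replacement: count favorable combinations over C(15,5).
Favorable = C(8,2) · C(7,3) = 980; total = C(15,5) = 3003.
P = 980/3003 = 140/429 ≈ 0.3263.

140/429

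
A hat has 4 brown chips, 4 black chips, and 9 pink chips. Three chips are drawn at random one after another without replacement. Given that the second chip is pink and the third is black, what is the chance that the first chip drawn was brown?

4/15

P(first=brown and the second chip is pink and the third is black) = (4/17)·(9/16)·(4/15) = 3/85.
P(E) = Σ over first color = 3/85 + 9/340 + 6/85 = 9/68.
By Bayes, P(first=brown | E) = 3/85 / 9/68 = 4/15 ≈ 0.2667.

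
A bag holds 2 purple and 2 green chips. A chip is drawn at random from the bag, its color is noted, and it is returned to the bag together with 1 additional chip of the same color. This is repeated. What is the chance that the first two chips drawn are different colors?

2/5

Either purple then green, or green then purple; after the first draw the total is 5.
P = (2/4)·(2/5) + (2/4)·(2/5) = 2/5 ≈ 0.4000.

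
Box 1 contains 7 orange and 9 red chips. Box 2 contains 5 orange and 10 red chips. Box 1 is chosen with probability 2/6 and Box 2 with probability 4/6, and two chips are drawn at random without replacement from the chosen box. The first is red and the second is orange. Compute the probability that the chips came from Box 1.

441/1241

P(E | Box 1) = 21/80; P(E | Box 2) = 5/21.
P(E) = 1/3·21/80 + 2/3·5/21 = 1241/5040.
By Bayes' rule, P(Box 1 | E) = 7/80 / 1241/5040 = 441/1241 ≈ 0.3554.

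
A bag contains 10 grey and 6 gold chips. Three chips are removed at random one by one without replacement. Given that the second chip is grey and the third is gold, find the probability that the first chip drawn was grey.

P(first=grey and the second chip is grey and the third is gold) = (10/16)·(9/15)·(6/14) = 9/56.
P(E) = Σ over first color = 9/56 + 5/56 = 1/4.
By Bayes, P(first=grey | E) = 9/56 / 1/4 = 9/14 ≈ 0.6429.

9/14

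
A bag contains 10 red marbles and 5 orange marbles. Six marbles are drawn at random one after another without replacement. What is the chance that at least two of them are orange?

Sum the hypergeometric tail for j = 2,…,5 orange marbles.
Favorable = C(5,2)·C(10,4) + C(5,3)·C(10,3) + C(5,4)·C(10,2) + C(5,5)·C(10,1) = 3535; total = C(15,6) = 5005.
P = 3535/5005 = 101/143 ≈ 0.7063.

101/143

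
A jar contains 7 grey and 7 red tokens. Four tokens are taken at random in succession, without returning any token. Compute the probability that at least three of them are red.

Sum the hypergeometric tail for j = 3,…,4 red tokens.
Favorable = C(7,3)·C(7,1) + C(7,4)·C(7,0) = 280; total = C(14,4) = 1001.
P = 280/1001 = 40/143 ≈ 0.2797.

40/143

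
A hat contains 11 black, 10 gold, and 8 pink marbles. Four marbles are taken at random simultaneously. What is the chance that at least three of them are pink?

Sum the hypergeometric tail for j = 3,…,4 pink marbles.
Favorable = C(8,3)·C(21,1) + C(8,4)·C(21,0) = 1246; total = C(29,4) = 23751.
P = 1246/23751 = 178/3393 ≈ 0.0525.

178/3393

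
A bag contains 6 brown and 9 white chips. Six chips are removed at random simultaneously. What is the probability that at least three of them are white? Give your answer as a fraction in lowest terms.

Sum the hypergeometric tail for j = 3,…,6 white chips.
Favorable = C(9,3)·C(6,3) + C(9,4)·C(6,2) + C(9,5)·C(6,1) + C(9,6)·C(6,0) = 4410; total = C(15,6) = 5005.
P = 4410/5005 = 126/143 ≈ 0.8811.

126/143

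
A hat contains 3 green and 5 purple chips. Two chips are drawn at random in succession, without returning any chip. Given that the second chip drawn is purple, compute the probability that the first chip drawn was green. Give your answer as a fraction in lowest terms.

P(first=green and the second chip drawn is purple) = (3/8)·(5/7) = 15/56.
P(the second chip drawn is purple) = Σ over first color = 15/56 + 5/14 = 5/8.
By Bayes, P(first=green | the second chip drawn is purple) = 15/56 / 5/8 = 3/7 ≈ 0.4286.

3/7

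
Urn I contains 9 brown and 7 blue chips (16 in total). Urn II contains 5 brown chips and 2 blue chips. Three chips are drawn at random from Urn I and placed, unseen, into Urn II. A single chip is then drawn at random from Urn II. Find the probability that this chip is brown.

Condition on how many of the transferred chips are brown (from Urn I: 9 brown of 16; then Urn II has 10 total).
  0 brown: C(9,0)C(7,3)/C(16,3) = 1/16; then P = 5/10
  1 brown: C(9,1)C(7,2)/C(16,3) = 27/80; then P = 6/10
  2 brown: C(9,2)C(7,1)/C(16,3) = 9/20; then P = 7/10
  3 brown: C(9,3)C(7,0)/C(16,3) = 3/20; then P = 8/10
P(brown from Urn II) = 107/160 ≈ 0.6687.

107/160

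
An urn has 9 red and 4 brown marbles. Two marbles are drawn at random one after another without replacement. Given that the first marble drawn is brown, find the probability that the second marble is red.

After removing 1 brown, the urn has 9 red out of 12 remaining.
P(second is red | given) = 9/12 = 3/4 ≈ 0.7500.

3/4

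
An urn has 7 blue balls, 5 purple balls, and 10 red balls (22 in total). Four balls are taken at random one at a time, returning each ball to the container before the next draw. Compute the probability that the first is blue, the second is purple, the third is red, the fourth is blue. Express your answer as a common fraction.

Multiply the conditional probability of each draw in order, with replacement (the composition resets each draw).
P = (7/22) · (5/22) · (10/22) · (7/22) = 1225/117128 ≈ 0.0105.

1225/117128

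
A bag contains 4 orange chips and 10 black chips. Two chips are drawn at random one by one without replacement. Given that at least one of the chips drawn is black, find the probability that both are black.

P(both black) = C(10,2)/C(14,2) = 45/91; P(at least one black) = 1 − C(4,2)/C(14,2) = 85/91.
Since 'both black' ⊆ 'at least one black', P(both | at least one) = 45/91 / 85/91 = 9/17 ≈ 0.5294.

9/17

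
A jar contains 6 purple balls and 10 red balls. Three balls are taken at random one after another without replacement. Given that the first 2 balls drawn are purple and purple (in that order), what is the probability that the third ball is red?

After removing 2 purple, the jar has 10 red out of 14 remaining.
P(third is red | given) = 10/14 = 5/7 ≈ 0.7143.

5/7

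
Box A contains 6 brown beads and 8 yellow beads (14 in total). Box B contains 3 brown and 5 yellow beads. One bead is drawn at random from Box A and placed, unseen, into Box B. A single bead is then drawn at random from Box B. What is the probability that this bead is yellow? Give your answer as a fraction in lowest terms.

13/21

Condition on how many of the transferred beads are yellow (from Box A: 8 yellow of 14; then Box B has 9 total).
  0 yellow: C(8,0)C(6,1)/C(14,1) = 3/7; then P = 5/9
  1 yellow: C(8,1)C(6,0)/C(14,1) = 4/7; then P = 6/9
P(yellow from Box B) = 13/21 ≈ 0.6190.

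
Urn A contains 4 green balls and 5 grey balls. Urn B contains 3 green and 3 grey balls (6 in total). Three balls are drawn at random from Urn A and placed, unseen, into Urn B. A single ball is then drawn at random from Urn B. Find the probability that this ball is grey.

14/27

Condition on how many of the transferred balls are grey (from Urn A: 5 grey of 9; then Urn B has 9 total).
  0 grey: C(5,0)C(4,3)/C(9,3) = 1/21; then P = 3/9
  1 grey: C(5,1)C(4,2)/C(9,3) = 5/14; then P = 4/9
  2 grey: C(5,2)C(4,1)/C(9,3) = 10/21; then P = 5/9
  3 grey: C(5,3)C(4,0)/C(9,3) = 5/42; then P = 6/9
P(grey from Urn B) = 14/27 ≈ 0.5185.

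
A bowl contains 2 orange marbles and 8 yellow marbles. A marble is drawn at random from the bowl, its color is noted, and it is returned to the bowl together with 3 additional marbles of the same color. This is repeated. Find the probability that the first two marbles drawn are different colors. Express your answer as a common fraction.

Either orange then yellow, or yellow then orange; after the first draw the total is 13.
P = (2/10)·(8/13) + (8/10)·(2/13) = 16/65 ≈ 0.2462.

16/65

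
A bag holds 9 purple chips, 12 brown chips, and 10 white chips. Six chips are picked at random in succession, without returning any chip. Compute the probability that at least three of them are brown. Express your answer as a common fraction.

Sum the hypergeometric tail for j = 3,…,6 brown chips.
Favorable = C(12,3)·C(19,3) + C(12,4)·C(19,2) + C(12,5)·C(19,1) + C(12,6)·C(19,0) = 313797; total = C(31,6) = 736281.
P = 313797/736281 = 104599/245427 ≈ 0.4262.

104599/245427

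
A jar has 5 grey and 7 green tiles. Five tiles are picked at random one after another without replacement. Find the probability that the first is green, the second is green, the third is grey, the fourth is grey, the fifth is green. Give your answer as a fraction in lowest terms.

Multiply the conditional probability of each draw in order, without replacement, so each draw removes one from its color and from the total.
P = (7/12) · (6/11) · (5/10) · (4/9) · (5/8) = 35/792 ≈ 0.0442.

35/792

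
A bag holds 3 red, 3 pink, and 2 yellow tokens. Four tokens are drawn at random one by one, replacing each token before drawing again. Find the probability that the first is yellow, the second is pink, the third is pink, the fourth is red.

27/2048

Multiply the conditional probability of each draw in order, with replacement (the composition resets each draw).
P = (2/8) · (3/8) · (3/8) · (3/8) = 27/2048 ≈ 0.0132.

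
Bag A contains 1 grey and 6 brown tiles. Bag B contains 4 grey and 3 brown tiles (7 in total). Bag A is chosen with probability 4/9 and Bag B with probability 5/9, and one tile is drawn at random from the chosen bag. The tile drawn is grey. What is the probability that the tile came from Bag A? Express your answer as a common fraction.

1/6

P(grey | Bag A) = 1/7; P(grey | Bag B) = 4/7.
P(grey) = 4/9·1/7 + 5/9·4/7 = 8/21.
By Bayes' rule, P(Bag A | grey) = 4/63 / 8/21 = 1/6 ≈ 0.1667.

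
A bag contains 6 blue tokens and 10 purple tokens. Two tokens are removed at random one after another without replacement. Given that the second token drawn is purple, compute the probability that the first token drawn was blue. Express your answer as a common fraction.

P(first=blue and the second token drawn is purple) = (6/16)·(10/15) = 1/4.
P(the second token drawn is purple) = Σ over first color = 1/4 + 3/8 = 5/8.
By Bayes, P(first=blue | the second token drawn is purple) = 1/4 / 5/8 = 2/5 ≈ 0.4000.

2/5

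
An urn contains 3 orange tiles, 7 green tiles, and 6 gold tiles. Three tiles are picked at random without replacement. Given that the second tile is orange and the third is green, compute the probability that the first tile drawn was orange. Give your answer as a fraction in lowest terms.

P(first=orange and the second tile is orange and the third is green) = (3/16)·(2/15)·(7/14) = 1/80.
P(E) = Σ over first color = 1/80 + 3/80 + 3/80 = 7/80.
By Bayes, P(first=orange | E) = 1/80 / 7/80 = 1/7 ≈ 0.1429.

1/7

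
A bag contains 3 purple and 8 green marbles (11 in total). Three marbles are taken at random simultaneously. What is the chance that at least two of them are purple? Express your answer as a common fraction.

Sum the hypergeometric tail for j = 2,…,3 purple marbles.
Favorable = C(3,2)·C(8,1) + C(3,3)·C(8,0) = 25; total = C(11,3) = 165.
P = 25/165 = 5/33 ≈ 0.1515.

5/33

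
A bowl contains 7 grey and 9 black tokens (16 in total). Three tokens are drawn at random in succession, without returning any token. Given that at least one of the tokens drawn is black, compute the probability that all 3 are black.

P(all 3 black) = C(9,3)/C(16,3) = 3/20; P(at least one black) = 1 − C(7,3)/C(16,3) = 15/16.
Since 'all 3 black' ⊆ 'at least one black', P(all 3 | at least one) = 3/20 / 15/16 = 4/25 ≈ 0.1600.

4/25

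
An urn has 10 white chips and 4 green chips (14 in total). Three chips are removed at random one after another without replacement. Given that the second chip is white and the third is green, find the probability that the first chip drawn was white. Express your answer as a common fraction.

P(first=white and the second chip is white and the third is green) = (10/14)·(9/13)·(4/12) = 15/91.
P(E) = Σ over first color = 15/91 + 5/91 = 20/91.
By Bayes, P(first=white | E) = 15/91 / 20/91 = 3/4 ≈ 0.7500.

3/4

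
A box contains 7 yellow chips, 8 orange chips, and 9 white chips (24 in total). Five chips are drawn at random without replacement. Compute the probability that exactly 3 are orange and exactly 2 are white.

Unordered draws without replacement: count favorable combinations over C(24,5).
Favorable = C(7,0) · C(8,3) · C(9,2) = 2016; total = C(24,5) = 42504.
P = 2016/42504 = 12/253 ≈ 0.0474.

12/253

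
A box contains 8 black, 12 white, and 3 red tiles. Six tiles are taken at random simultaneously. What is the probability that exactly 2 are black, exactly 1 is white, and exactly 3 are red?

Unordered draws without replacement: count favorable combinations over C(23,6).
Favorable = C(8,2) · C(12,1) · C(3,3) = 336; total = C(23,6) = 100947.
P = 336/100947 = 16/4807 ≈ 0.0033.

16/4807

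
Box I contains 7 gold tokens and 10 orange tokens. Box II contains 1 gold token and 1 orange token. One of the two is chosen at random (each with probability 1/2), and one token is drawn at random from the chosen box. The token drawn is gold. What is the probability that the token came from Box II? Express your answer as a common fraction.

P(gold | Box I) = 7/17; P(gold | Box II) = 1/2.
P(gold) = 1/2·7/17 + 1/2·1/2 = 31/68.
By Bayes' rule, P(Box II | gold) = 1/4 / 31/68 = 17/31 ≈ 0.5484.

17/31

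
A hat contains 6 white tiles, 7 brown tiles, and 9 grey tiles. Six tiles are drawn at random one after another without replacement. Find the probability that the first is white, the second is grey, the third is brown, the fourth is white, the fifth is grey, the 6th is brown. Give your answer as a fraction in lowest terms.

Multiply the conditional probability of each draw in order, without replacement, so each draw removes one from its color and from the total.
P = (6/22) · (9/21) · (7/20) · (5/19) · (8/18) · (6/17) = 6/3553 ≈ 0.0017.

6/3553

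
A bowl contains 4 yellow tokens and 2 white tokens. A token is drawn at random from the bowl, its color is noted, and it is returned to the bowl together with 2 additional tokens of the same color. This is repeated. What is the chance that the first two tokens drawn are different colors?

Either white then yellow, or yellow then white; after the first draw the total is 8.
P = (2/6)·(4/8) + (4/6)·(2/8) = 1/3 ≈ 0.3333.

1/3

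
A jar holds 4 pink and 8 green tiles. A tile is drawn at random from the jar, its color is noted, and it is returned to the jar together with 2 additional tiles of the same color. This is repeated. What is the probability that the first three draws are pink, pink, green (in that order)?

1/14

Track the composition after each reinforcement of +2.
P = (4/12) · (6/14) · (8/16) = 1/14 ≈ 0.0714.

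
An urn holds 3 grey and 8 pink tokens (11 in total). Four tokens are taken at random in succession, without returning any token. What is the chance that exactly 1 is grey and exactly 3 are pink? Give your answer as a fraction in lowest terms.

28/55

Unordered draws without replacement: count favorable combinations over C(11,4).
Favorable = C(3,1) · C(8,3) = 168; total = C(11,4) = 330.
P = 168/330 = 28/55 ≈ 0.5091.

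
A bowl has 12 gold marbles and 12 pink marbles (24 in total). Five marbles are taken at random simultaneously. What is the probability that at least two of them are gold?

271/322

Sum the hypergeometric tail for j = 2,…,5 gold marbles.
Favorable = C(12,2)·C(12,3) + C(12,3)·C(12,2) + C(12,4)·C(12,1) + C(12,5)·C(12,0) = 35772; total = C(24,5) = 42504.
P = 35772/42504 = 271/322 ≈ 0.8416.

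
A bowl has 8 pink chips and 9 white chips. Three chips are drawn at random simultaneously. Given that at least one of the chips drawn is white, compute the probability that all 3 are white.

P(all 3 white) = C(9,3)/C(17,3) = 21/170; P(at least one white) = 1 − C(8,3)/C(17,3) = 78/85.
Since 'all 3 white' ⊆ 'at least one white', P(all 3 | at least one) = 21/170 / 78/85 = 7/52 ≈ 0.1346.

7/52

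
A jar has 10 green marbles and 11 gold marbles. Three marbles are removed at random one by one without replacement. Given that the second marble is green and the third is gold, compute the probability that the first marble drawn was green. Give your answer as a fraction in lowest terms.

P(first=green and the second marble is green and the third is gold) = (10/21)·(9/20)·(11/19) = 33/266.
P(E) = Σ over first color = 33/266 + 55/399 = 11/42.
By Bayes, P(first=green | E) = 33/266 / 11/42 = 9/19 ≈ 0.4737.

9/19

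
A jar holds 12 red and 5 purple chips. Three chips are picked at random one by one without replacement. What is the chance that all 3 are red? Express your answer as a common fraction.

11/34

Unordered draws without replacement: count favorable combinations over C(17,3).
Favorable = C(12,3) · C(5,0) = 220; total = C(17,3) = 680.
P = 220/680 = 11/34 ≈ 0.3235.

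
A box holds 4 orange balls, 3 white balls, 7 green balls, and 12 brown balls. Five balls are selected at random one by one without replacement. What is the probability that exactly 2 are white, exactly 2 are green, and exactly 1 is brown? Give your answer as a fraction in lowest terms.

Unordered draws without replacement: count favorable combinations over C(26,5).
Favorable = C(4,0) · C(3,2) · C(7,2) · C(12,1) = 756; total = C(26,5) = 65780.
P = 756/65780 = 189/16445 ≈ 0.0115.

189/16445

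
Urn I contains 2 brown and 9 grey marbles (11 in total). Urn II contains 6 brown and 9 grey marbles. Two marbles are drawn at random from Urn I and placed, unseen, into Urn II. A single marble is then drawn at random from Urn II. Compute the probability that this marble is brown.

Condition on how many of the transferred marbles are brown (from Urn I: 2 brown of 11; then Urn II has 17 total).
  0 brown: C(2,0)C(9,2)/C(11,2) = 36/55; then P = 6/17
  1 brown: C(2,1)C(9,1)/C(11,2) = 18/55; then P = 7/17
  2 brown: C(2,2)C(9,0)/C(11,2) = 1/55; then P = 8/17
P(brown from Urn II) = 70/187 ≈ 0.3743.

70/187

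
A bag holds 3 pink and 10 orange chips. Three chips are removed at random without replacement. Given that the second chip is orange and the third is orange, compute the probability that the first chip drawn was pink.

3/11

P(first=pink and the second chip is orange and the third is orange) = (3/13)·(10/12)·(9/11) = 45/286.
P(E) = Σ over first color = 45/286 + 60/143 = 15/26.
By Bayes, P(first=pink | E) = 45/286 / 15/26 = 3/11 ≈ 0.2727.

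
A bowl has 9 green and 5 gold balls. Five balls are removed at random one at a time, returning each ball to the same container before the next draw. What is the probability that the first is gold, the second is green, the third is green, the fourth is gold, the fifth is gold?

10125/537824

Multiply the conditional probability of each draw in order, with replacement (the composition resets each draw).
P = (5/14) · (9/14) · (9/14) · (5/14) · (5/14) = 10125/537824 ≈ 0.0188.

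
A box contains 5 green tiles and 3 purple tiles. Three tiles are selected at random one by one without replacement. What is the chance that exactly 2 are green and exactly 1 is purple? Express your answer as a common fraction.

15/28

Unordered draws without replacement: count favorable combinations over C(8,3).
Favorable = C(5,2) · C(3,1) = 30; total = C(8,3) = 56.
P = 30/56 = 15/28 ≈ 0.5357.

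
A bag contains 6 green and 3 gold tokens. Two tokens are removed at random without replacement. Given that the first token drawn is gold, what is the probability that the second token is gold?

1/4

After removing 1 gold, the bag has 2 gold out of 8 remaining.
P(second is gold | given) = 2/8 = 1/4 ≈ 0.2500.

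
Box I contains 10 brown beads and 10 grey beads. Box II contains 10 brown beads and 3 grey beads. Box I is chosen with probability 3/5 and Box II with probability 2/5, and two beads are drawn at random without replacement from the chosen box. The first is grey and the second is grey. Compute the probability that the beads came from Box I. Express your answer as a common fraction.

P(E | Box I) = 9/38; P(E | Box II) = 1/26.
P(E) = 3/5·9/38 + 2/5·1/26 = 389/2470.
By Bayes' rule, P(Box I | E) = 27/190 / 389/2470 = 351/389 ≈ 0.9023.

351/389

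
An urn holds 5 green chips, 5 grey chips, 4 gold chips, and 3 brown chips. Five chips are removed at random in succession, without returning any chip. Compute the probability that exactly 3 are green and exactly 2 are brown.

Unordered draws without replacement: count favorable combinations over C(17,5).
Favorable = C(5,3) · C(5,0) · C(4,0) · C(3,2) = 30; total = C(17,5) = 6188.
P = 30/6188 = 15/3094 ≈ 0.0048.

15/3094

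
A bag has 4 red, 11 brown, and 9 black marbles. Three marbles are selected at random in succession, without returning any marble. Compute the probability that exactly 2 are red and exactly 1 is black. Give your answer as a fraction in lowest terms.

27/1012

Unordered draws without replacement: count favorable combinations over C(24,3).
Favorable = C(4,2) · C(11,0) · C(9,1) = 54; total = C(24,3) = 2024.
P = 54/2024 = 27/1012 ≈ 0.0267.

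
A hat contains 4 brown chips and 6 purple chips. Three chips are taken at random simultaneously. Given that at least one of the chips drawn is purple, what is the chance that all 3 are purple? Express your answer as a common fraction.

5/29

P(all 3 purple) = C(6,3)/C(10,3) = 1/6; P(at least one purple) = 1 − C(4,3)/C(10,3) = 29/30.
Since 'all 3 purple' ⊆ 'at least one purple', P(all 3 | at least one) = 1/6 / 29/30 = 5/29 ≈ 0.1724.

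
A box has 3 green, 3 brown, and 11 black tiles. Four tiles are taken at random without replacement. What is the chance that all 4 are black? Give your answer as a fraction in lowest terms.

33/238

Unordered draws without replacement: count favorable combinations over C(17,4).
Favorable = C(3,0) · C(3,0) · C(11,4) = 330; total = C(17,4) = 2380.
P = 330/2380 = 33/238 ≈ 0.1387.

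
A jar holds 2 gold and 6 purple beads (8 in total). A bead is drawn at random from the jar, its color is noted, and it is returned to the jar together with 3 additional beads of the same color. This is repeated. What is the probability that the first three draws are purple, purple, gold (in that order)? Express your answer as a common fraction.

27/308

Track the composition after each reinforcement of +3.
P = (6/8) · (9/11) · (2/14) = 27/308 ≈ 0.0877.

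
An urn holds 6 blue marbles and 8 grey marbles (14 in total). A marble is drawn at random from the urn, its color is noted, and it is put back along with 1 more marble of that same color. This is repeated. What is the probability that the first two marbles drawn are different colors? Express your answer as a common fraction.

Either grey then blue, or blue then grey; after the first draw the total is 15.
P = (8/14)·(6/15) + (6/14)·(8/15) = 16/35 ≈ 0.4571.

16/35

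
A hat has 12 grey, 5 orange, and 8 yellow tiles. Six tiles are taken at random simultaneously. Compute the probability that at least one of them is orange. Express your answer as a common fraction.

Use the complement: P(at least one orange) = 1 − P(no orange).
P(none) = C(20,6)/C(25,6) = 38760/177100.
So P = 1 − 38760/177100 = 6917/8855 ≈ 0.7811.

6917/8855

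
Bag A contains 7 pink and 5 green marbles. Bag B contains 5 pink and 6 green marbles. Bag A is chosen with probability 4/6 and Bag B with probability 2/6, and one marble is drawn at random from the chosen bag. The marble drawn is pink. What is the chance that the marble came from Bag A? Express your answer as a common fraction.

77/107

P(pink | Bag A) = 7/12; P(pink | Bag B) = 5/11.
P(pink) = 2/3·7/12 + 1/3·5/11 = 107/198.
By Bayes' rule, P(Bag A | pink) = 7/18 / 107/198 = 77/107 ≈ 0.7196.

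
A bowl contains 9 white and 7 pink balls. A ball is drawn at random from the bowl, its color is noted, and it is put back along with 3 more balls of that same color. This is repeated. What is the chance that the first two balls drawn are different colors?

Either white then pink, or pink then white; after the first draw the total is 19.
P = (9/16)·(7/19) + (7/16)·(9/19) = 63/152 ≈ 0.4145.

63/152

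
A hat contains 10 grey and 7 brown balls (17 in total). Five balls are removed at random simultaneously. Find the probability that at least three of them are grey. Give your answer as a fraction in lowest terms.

Sum the hypergeometric tail for j = 3,…,5 grey balls.
Favorable = C(10,3)·C(7,2) + C(10,4)·C(7,1) + C(10,5)·C(7,0) = 4242; total = C(17,5) = 6188.
P = 4242/6188 = 303/442 ≈ 0.6855.

303/442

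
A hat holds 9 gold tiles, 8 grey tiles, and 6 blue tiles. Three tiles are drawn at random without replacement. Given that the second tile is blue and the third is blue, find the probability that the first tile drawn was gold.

3/7

P(first=gold and the second tile is blue and the third is blue) = (9/23)·(6/22)·(5/21) = 45/1771.
P(E) = Σ over first color = 45/1771 + 40/1771 + 20/1771 = 15/253.
By Bayes, P(first=gold | E) = 45/1771 / 15/253 = 3/7 ≈ 0.4286.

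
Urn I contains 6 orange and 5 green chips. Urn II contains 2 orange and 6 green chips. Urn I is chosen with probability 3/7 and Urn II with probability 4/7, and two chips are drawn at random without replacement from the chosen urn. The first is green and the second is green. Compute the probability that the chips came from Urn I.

P(E | Urn I) = 2/11; P(E | Urn II) = 15/28.
P(E) = 3/7·2/11 + 4/7·15/28 = 207/539.
By Bayes' rule, P(Urn I | E) = 6/77 / 207/539 = 14/69 ≈ 0.2029.

14/69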